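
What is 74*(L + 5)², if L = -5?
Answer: 0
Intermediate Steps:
74*(L + 5)² = 74*(-5 + 5)² = 74*0² = 74*0 = 0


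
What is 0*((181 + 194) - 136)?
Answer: 0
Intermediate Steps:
0*((181 + 194) - 136) = 0*(375 - 136) = 0*239 = 0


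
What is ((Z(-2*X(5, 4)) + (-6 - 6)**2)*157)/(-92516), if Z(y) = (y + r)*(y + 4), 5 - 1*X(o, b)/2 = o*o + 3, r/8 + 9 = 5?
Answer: -231732/23129 ≈ -10.019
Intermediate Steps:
r = -32 (r = -72 + 8*5 = -72 + 40 = -32)
X(o, b) = 4 - 2*o**2 (X(o, b) = 10 - 2*(o*o + 3) = 10 - 2*(o**2 + 3) = 10 - 2*(3 + o**2) = 10 + (-6 - 2*o**2) = 4 - 2*o**2)
Z(y) = (-32 + y)*(4 + y) (Z(y) = (y - 32)*(y + 4) = (-32 + y)*(4 + y))
((Z(-2*X(5, 4)) + (-6 - 6)**2)*157)/(-92516) = (((-128 + (-2*(4 - 2*5**2))**2 - (-56)*(4 - 2*5**2)) + (-6 - 6)**2)*157)/(-92516) = (((-128 + (-2*(4 - 2*25))**2 - (-56)*(4 - 2*25)) + (-12)**2)*157)*(-1/92516) = (((-128 + (-2*(4 - 50))**2 - (-56)*(4 - 50)) + 144)*157)*(-1/92516) = (((-128 + (-2*(-46))**2 - (-56)*(-46)) + 144)*157)*(-1/92516) = (((-128 + 92**2 - 28*92) + 144)*157)*(-1/92516) = (((-128 + 8464 - 2576) + 144)*157)*(-1/92516) = ((5760 + 144)*157)*(-1/92516) = (5904*157)*(-1/92516) = 926928*(-1/92516) = -231732/23129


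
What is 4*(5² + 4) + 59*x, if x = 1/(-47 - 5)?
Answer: 5973/52 ≈ 114.87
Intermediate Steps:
x = -1/52 (x = 1/(-52) = -1/52 ≈ -0.019231)
4*(5² + 4) + 59*x = 4*(5² + 4) + 59*(-1/52) = 4*(25 + 4) - 59/52 = 4*29 - 59/52 = 116 - 59/52 = 5973/52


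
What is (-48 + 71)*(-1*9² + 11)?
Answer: -1610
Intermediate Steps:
(-48 + 71)*(-1*9² + 11) = 23*(-1*81 + 11) = 23*(-81 + 11) = 23*(-70) = -1610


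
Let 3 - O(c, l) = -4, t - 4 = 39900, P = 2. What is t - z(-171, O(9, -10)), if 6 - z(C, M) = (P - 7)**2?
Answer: 39923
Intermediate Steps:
t = 39904 (t = 4 + 39900 = 39904)
O(c, l) = 7 (O(c, l) = 3 - 1*(-4) = 3 + 4 = 7)
z(C, M) = -19 (z(C, M) = 6 - (2 - 7)**2 = 6 - 1*(-5)**2 = 6 - 1*25 = 6 - 25 = -19)
t - z(-171, O(9, -10)) = 39904 - 1*(-19) = 39904 + 19 = 39923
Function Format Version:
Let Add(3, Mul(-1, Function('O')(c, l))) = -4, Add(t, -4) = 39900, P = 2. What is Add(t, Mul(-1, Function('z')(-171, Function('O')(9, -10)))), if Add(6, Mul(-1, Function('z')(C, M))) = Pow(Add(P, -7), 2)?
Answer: 39923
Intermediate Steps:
t = 39904 (t = Add(4, 39900) = 39904)
Function('O')(c, l) = 7 (Function('O')(c, l) = Add(3, Mul(-1, -4)) = Add(3, 4) = 7)
Function('z')(C, M) = -19 (Function('z')(C, M) = Add(6, Mul(-1, Pow(Add(2, -7), 2))) = Add(6, Mul(-1, Pow(-5, 2))) = Add(6, Mul(-1, 25)) = Add(6, -25) = -19)
Add(t, Mul(-1, Function('z')(-171, Function('O')(9, -10)))) = Add(39904, Mul(-1, -19)) = Add(39904, 19) = 39923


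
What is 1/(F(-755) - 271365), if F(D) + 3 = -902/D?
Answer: -755/204881938 ≈ -3.6851e-6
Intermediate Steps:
F(D) = -3 - 902/D
1/(F(-755) - 271365) = 1/((-3 - 902/(-755)) - 271365) = 1/((-3 - 902*(-1/755)) - 271365) = 1/((-3 + 902/755) - 271365) = 1/(-1363/755 - 271365) = 1/(-204881938/755) = -755/204881938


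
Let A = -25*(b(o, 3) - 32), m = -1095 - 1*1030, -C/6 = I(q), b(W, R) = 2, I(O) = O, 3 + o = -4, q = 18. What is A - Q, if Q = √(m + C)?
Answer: 750 - I*√2233 ≈ 750.0 - 47.255*I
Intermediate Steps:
o = -7 (o = -3 - 4 = -7)
C = -108 (C = -6*18 = -108)
m = -2125 (m = -1095 - 1030 = -2125)
Q = I*√2233 (Q = √(-2125 - 108) = √(-2233) = I*√2233 ≈ 47.255*I)
A = 750 (A = -25*(2 - 32) = -25*(-30) = 750)
A - Q = 750 - I*√2233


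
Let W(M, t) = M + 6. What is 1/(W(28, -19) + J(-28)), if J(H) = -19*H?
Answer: 1/566 ≈ 0.0017668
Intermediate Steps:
W(M, t) = 6 + M
1/(W(28, -19) + J(-28)) = 1/((6 + 28) - 19*(-28)) = 1/(34 + 532) = 1/566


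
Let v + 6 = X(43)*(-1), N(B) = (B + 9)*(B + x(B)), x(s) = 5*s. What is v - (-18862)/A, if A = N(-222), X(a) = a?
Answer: -6941611/141858 ≈ -48.934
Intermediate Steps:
N(B) = 6*B*(9 + B) (N(B) = (B + 9)*(B + 5*B) = (9 + B)*(6*B) = 6*B*(9 + B))
A = 283716 (A = 6*(-222)*(9 - 222) = 6*(-222)*(-213) = 283716)
v = -49 (v = -6 + 43*(-1) = -6 - 43 = -49)
v - (-18862)/A = -49 - (-18862)/283716 = -49 - 1*(-9431/141858) = -49 + 9431/141858 = -6941611/141858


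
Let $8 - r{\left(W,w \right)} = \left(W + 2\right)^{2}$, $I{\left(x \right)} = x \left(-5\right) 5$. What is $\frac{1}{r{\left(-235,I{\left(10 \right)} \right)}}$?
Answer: $- \frac{1}{54281} \approx -1.8423 \cdot 10^{-5}$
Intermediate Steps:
$I{\left(x \right)} = - 25 x$ ($I{\left(x \right)} = - 5 x 5 = - 25 x$)
$r{\left(W,w \right)} = 8 - \left(2 + W\right)^{2}$ ($r{\left(W,w \right)} = 8 - \left(W + 2\right)^{2} = 8 - \left(2 + W\right)^{2}$)
$\frac{1}{r{\left(-235,I{\left(10 \right)} \right)}} = \frac{1}{8 - \left(2 - 235\right)^{2}} = \frac{1}{8 - \left(-233\right)^{2}} = \frac{1}{8 - 54289} = \frac{1}{-54281} = - \frac{1}{54281}$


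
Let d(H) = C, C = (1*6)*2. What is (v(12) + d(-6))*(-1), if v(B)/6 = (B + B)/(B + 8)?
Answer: -96/5 ≈ -19.200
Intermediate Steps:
v(B) = 12*B/(8 + B) (v(B) = 6*((B + B)/(B + 8)) = 6*((2*B)/(8 + B)) = 6*(2*B/(8 + B)) = 12*B/(8 + B))
C = 12 (C = 6*2 = 12)
d(H) = 12
(v(12) + d(-6))*(-1) = (12*12/(8 + 12) + 12)*(-1) = (12*12/20 + 12)*(-1) = (12*12*(1/20) + 12)*(-1) = (36/5 + 12)*(-1) = (96/5)*(-1) = -96/5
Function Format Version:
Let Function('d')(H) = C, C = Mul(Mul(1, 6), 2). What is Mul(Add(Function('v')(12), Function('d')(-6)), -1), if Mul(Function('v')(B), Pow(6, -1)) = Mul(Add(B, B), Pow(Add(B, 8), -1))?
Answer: Rational(-96, 5) ≈ -19.200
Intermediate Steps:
Function('v')(B) = Mul(12, B, Pow(Add(8, B), -1)) (Function('v')(B) = Mul(6, Mul(Add(B, B), Pow(Add(B, 8), -1))) = Mul(6, Mul(Mul(2, B), Pow(Add(8, B), -1))) = Mul(6, Mul(2, B, Pow(Add(8, B), -1))) = Mul(12, B, Pow(Add(8, B), -1)))
C = 12 (C = Mul(6, 2) = 12)
Function('d')(H) = 12
Mul(Add(Function('v')(12), Function('d')(-6)), -1) = Mul(Add(Mul(12, 12, Pow(Add(8, 12), -1)), 12), -1) = Mul(Add(Mul(12, 12, Pow(20, -1)), 12), -1) = Mul(Add(Mul(12, 12, Rational(1, 20)), 12), -1) = Mul(Add(Rational(36, 5), 12), -1) = Mul(Rational(96, 5), -1) = Rational(-96, 5)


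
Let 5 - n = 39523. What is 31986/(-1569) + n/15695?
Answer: -188008004/8208485 ≈ -22.904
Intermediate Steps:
n = -39518 (n = 5 - 1*39523 = 5 - 39523 = -39518)
31986/(-1569) + n/15695 = 31986/(-1569) - 39518/15695 = 31986*(-1/1569) - 39518*1/15695 = -10662/523 - 39518/15695 = -188008004/8208485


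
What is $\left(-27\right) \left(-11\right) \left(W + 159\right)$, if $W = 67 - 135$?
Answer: $27027$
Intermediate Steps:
$W = -68$
$\left(-27\right) \left(-11\right) \left(W + 159\right) = \left(-27\right) \left(-11\right) \left(-68 + 159\right) = 297 \cdot 91 = 27027$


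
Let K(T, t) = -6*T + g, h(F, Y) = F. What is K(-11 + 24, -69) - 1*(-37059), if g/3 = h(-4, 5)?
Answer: 36969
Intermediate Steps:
g = -12 (g = 3*(-4) = -12)
K(T, t) = -12 - 6*T (K(T, t) = -6*T - 12 = -12 - 6*T)
K(-11 + 24, -69) - 1*(-37059) = (-12 - 6*(-11 + 24)) - 1*(-37059) = (-12 - 6*13) + 37059 = (-12 - 78) + 37059 = -90 + 37059 = 36969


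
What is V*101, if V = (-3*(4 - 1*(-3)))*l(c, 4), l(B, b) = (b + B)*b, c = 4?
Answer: -67872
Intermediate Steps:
l(B, b) = b*(B + b) (l(B, b) = (B + b)*b = b*(B + b))
V = -672 (V = (-3*(4 - 1*(-3)))*(4*(4 + 4)) = (-3*(4 + 3))*(4*8) = -3*7*32 = -21*32 = -672)
V*101 = -672*101 = -67872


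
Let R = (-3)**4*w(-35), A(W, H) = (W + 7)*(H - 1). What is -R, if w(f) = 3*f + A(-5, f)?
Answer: 14337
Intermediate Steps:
A(W, H) = (-1 + H)*(7 + W) (A(W, H) = (7 + W)*(-1 + H) = (-1 + H)*(7 + W))
w(f) = -2 + 5*f (w(f) = 3*f + (-7 - 1*(-5) + 7*f + f*(-5)) = 3*f + (-7 + 5 + 7*f - 5*f) = 3*f + (-2 + 2*f) = -2 + 5*f)
R = -14337 (R = (-3)**4*(-2 + 5*(-35)) = 81*(-2 - 175) = 81*(-177) = -14337)
-R = -1*(-14337) = 14337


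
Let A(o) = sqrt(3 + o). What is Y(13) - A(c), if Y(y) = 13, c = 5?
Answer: 13 - 2*sqrt(2) ≈ 10.172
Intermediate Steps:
Y(13) - A(c) = 13 - sqrt(3 + 5) = 13 - sqrt(8) = 13 - 2*sqrt(2)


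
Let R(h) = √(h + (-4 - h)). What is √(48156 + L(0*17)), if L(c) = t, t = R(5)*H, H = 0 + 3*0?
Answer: 2*√12039 ≈ 219.44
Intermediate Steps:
H = 0 (H = 0 + 0 = 0)
R(h) = 2*I (R(h) = √(-4) = 2*I)
t = 0 (t = (2*I)*0 = 0)
L(c) = 0
√(48156 + L(0*17)) = √(48156 + 0) = √48156 = 2*√12039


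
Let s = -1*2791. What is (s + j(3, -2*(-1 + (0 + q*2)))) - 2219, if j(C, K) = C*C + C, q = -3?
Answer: -4998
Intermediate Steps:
s = -2791
j(C, K) = C + C**2 (j(C, K) = C**2 + C = C + C**2)
(s + j(3, -2*(-1 + (0 + q*2)))) - 2219 = (-2791 + 3*(1 + 3)) - 2219 = (-2791 + 3*4) - 2219 = (-2791 + 12) - 2219 = -2779 - 2219 = -4998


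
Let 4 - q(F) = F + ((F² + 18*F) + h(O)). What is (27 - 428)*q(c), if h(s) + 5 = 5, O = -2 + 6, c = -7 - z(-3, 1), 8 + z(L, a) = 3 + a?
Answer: -20852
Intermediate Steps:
z(L, a) = -5 + a (z(L, a) = -8 + (3 + a) = -5 + a)
c = -3 (c = -7 - (-5 + 1) = -7 - 1*(-4) = -7 + 4 = -3)
O = 4
h(s) = 0 (h(s) = -5 + 5 = 0)
q(F) = 4 - F² - 19*F (q(F) = 4 - (F + ((F² + 18*F) + 0)) = 4 - (F + (F² + 18*F)) = 4 - (F² + 19*F) = 4 + (-F² - 19*F) = 4 - F² - 19*F)
(27 - 428)*q(c) = (27 - 428)*(4 - 1*(-3)² - 19*(-3)) = -401*(4 - 1*9 + 57) = -401*(4 - 9 + 57) = -401*52 = -20852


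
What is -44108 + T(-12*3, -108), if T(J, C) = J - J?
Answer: -44108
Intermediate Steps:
T(J, C) = 0
-44108 + T(-12*3, -108) = -44108 + 0 = -44108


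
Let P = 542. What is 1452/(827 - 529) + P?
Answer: 81484/149 ≈ 546.87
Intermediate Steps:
1452/(827 - 529) + P = 1452/(827 - 529) + 542 = 1452/298 + 542 = 1452*(1/298) + 542 = 726/149 + 542 = 81484/149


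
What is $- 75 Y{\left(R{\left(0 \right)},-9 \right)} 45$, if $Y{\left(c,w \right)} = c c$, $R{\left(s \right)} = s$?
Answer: $0$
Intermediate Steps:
$Y{\left(c,w \right)} = c^{2}$
$- 75 Y{\left(R{\left(0 \right)},-9 \right)} 45 = - 75 \cdot 0^{2} \cdot 45 = \left(-75\right) 0 \cdot 45 = 0 \cdot 45 = 0$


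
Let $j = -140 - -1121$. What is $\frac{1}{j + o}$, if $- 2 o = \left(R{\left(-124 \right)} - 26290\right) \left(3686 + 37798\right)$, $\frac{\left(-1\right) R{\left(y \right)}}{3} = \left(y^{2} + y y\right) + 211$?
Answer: $\frac{1}{2472011799} \approx 4.0453 \cdot 10^{-10}$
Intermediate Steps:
$j = 981$ ($j = -140 + 1121 = 981$)
$R{\left(y \right)} = -633 - 6 y^{2}$ ($R{\left(y \right)} = - 3 \left(\left(y^{2} + y y\right) + 211\right) = - 3 \left(\left(y^{2} + y^{2}\right) + 211\right) = - 3 \left(2 y^{2} + 211\right) = - 3 \left(211 + 2 y^{2}\right) = -633 - 6 y^{2}$)
$o = 2472010818$ ($o = - \frac{\left(\left(-633 - 6 \left(-124\right)^{2}\right) - 26290\right) \left(3686 + 37798\right)}{2} = - \frac{\left(\left(-633 - 92256\right) - 26290\right) 41484}{2} = - \frac{\left(-92889 - 26290\right) 41484}{2} = - \frac{\left(-119179\right) 41484}{2} = \left(- \frac{1}{2}\right) \left(-4944021636\right) = 2472010818$)
$\frac{1}{j + o} = \frac{1}{981 + 2472010818} = \frac{1}{2472011799}$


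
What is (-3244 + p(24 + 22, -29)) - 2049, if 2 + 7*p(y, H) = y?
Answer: -37007/7 ≈ -5286.7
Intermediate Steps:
p(y, H) = -2/7 + y/7
(-3244 + p(24 + 22, -29)) - 2049 = (-3244 + (-2/7 + (24 + 22)/7)) - 2049 = (-3244 + (-2/7 + (⅐)*46)) - 2049 = (-3244 + (-2/7 + 46/7)) - 2049 = (-3244 + 44/7) - 2049 = -22664/7 - 2049 = -37007/7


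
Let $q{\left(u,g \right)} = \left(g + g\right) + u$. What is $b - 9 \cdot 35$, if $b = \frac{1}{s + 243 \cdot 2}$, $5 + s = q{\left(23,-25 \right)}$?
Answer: $- \frac{143009}{454} \approx -315.0$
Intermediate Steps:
$q{\left(u,g \right)} = u + 2 g$ ($q{\left(u,g \right)} = 2 g + u = u + 2 g$)
$s = -32$ ($s = -5 + \left(23 + 2 \left(-25\right)\right) = -5 + \left(23 - 50\right) = -5 - 27 = -32$)
$b = \frac{1}{454}$ ($b = \frac{1}{-32 + 243 \cdot 2} = \frac{1}{-32 + 486} = \frac{1}{454} \approx 0.0022026$)
$b - 9 \cdot 35 = \frac{1}{454} - 9 \cdot 35 = \frac{1}{454} - 315 = - \frac{143009}{454}$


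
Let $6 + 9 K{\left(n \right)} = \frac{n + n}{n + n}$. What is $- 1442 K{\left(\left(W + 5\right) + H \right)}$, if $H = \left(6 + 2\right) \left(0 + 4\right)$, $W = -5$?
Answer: $\frac{7210}{9} \approx 801.11$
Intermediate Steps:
$H = 32$ ($H = 8 \cdot 4 = 32$)
$K{\left(n \right)} = - \frac{5}{9}$ ($K{\left(n \right)} = - \frac{2}{3} + \frac{\left(n + n\right) \frac{1}{n + n}}{9} = - \frac{2}{3} + \frac{2 n \frac{1}{2 n}}{9} = - \frac{2}{3} + \frac{1}{9} \cdot 1 = - \frac{2}{3} + \frac{1}{9} = - \frac{5}{9}$)
$- 1442 K{\left(\left(W + 5\right) + H \right)} = \left(-1442\right) \left(- \frac{5}{9}\right) = \frac{7210}{9}$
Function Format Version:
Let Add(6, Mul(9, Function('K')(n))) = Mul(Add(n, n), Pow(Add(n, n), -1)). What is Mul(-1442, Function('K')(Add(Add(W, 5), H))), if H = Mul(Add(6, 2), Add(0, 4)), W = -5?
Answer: Rational(7210, 9) ≈ 801.11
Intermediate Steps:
H = 32 (H = Mul(8, 4) = 32)
Function('K')(n) = Rational(-5, 9) (Function('K')(n) = Add(Rational(-2, 3), Mul(Rational(1, 9), Mul(Add(n, n), Pow(Add(n, n), -1)))) = Add(Rational(-2, 3), Mul(Rational(1, 9), Mul(Mul(2, n), Pow(Mul(2, n), -1)))) = Add(Rational(-2, 3), Mul(Rational(1, 9), Mul(Mul(2, n), Mul(Rational(1, 2), Pow(n, -1))))) = Add(Rational(-2, 3), Mul(Rational(1, 9), 1)) = Add(Rational(-2, 3), Rational(1, 9)) = Rational(-5, 9))
Mul(-1442, Function('K')(Add(Add(W, 5), H))) = Mul(-1442, Rational(-5, 9)) = Rational(7210, 9)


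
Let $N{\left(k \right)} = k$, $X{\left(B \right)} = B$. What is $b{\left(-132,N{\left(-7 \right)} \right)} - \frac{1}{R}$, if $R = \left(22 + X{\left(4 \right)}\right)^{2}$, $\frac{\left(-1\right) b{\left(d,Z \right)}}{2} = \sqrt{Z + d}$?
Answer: $- \frac{1}{676} - 2 i \sqrt{139} \approx -0.0014793 - 23.58 i$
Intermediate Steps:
$b{\left(d,Z \right)} = - 2 \sqrt{Z + d}$
$R = 676$ ($R = \left(22 + 4\right)^{2} = 26^{2} = 676$)
$b{\left(-132,N{\left(-7 \right)} \right)} - \frac{1}{R} = - 2 \sqrt{-7 - 132} - \frac{1}{676} = - 2 \sqrt{-139} - \frac{1}{676} = - 2 i \sqrt{139} - \frac{1}{676} = - \frac{1}{676} - 2 i \sqrt{139}$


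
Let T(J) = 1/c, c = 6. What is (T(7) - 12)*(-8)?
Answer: 284/3 ≈ 94.667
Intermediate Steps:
T(J) = 1/6
(T(7) - 12)*(-8) = (1/6 - 12)*(-8) = -71/6*(-8) = 284/3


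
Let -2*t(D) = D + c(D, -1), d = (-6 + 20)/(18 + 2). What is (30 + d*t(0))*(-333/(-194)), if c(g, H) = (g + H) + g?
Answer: 202131/3880 ≈ 52.096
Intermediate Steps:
c(g, H) = H + 2*g (c(g, H) = (H + g) + g = H + 2*g)
d = 7/10 (d = 14/20 = 14*(1/20) = 7/10 ≈ 0.70000)
t(D) = ½ - 3*D/2 (t(D) = -(D + (-1 + 2*D))/2 = -(-1 + 3*D)/2 = ½ - 3*D/2)
(30 + d*t(0))*(-333/(-194)) = (30 + 7*(½ - 3/2*0)/10)*(-333/(-194)) = (30 + 7*(½ + 0)/10)*(-333*(-1/194)) = (30 + (7/10)*(½))*(333/194) = (30 + 7/20)*(333/194) = (607/20)*(333/194) = 202131/3880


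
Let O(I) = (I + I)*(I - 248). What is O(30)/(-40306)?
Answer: 6540/20153 ≈ 0.32452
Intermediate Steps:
O(I) = 2*I*(-248 + I) (O(I) = (2*I)*(-248 + I) = 2*I*(-248 + I))
O(30)/(-40306) = (2*30*(-248 + 30))/(-40306) = (2*30*(-218))*(-1/40306) = -13080*(-1/40306) = 6540/20153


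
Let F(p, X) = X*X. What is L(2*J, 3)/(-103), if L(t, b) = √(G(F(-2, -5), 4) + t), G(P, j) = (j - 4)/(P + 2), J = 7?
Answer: -√14/103 ≈ -0.036327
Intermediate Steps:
F(p, X) = X²
G(P, j) = (-4 + j)/(2 + P)
L(t, b) = √t (L(t, b) = √((-4 + 4)/(2 + (-5)²) + t) = √(0/(2 + 25) + t) = √(0/27 + t) = √((1/27)*0 + t) = √(0 + t) = √t)
L(2*J, 3)/(-103) = √(2*7)/(-103) = √14*(-1/103) = -√14/103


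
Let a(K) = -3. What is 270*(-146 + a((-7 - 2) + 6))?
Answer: -40230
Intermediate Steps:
270*(-146 + a((-7 - 2) + 6)) = 270*(-146 - 3) = 270*(-149) = -40230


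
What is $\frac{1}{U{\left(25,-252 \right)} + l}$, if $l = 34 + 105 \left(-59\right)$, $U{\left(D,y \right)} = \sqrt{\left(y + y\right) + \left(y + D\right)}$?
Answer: $- \frac{6161}{37958652} - \frac{i \sqrt{731}}{37958652} \approx -0.00016231 - 7.1228 \cdot 10^{-7} i$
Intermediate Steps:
$U{\left(D,y \right)} = \sqrt{D + 3 y}$ ($U{\left(D,y \right)} = \sqrt{2 y + \left(D + y\right)} = \sqrt{D + 3 y}$)
$l = -6161$ ($l = 34 - 6195 = -6161$)
$\frac{1}{U{\left(25,-252 \right)} + l} = \frac{1}{\sqrt{25 + 3 \left(-252\right)} - 6161} = \frac{1}{\sqrt{25 - 756} - 6161} = \frac{1}{\sqrt{-731} - 6161} = \frac{1}{i \sqrt{731} - 6161} = \frac{1}{-6161 + i \sqrt{731}}$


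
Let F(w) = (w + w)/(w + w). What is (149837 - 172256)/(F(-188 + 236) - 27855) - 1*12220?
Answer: -340353461/27854 ≈ -12219.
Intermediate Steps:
F(w) = 1 (F(w) = (2*w)/((2*w)) = (2*w)*(1/(2*w)) = 1)
(149837 - 172256)/(F(-188 + 236) - 27855) - 1*12220 = (149837 - 172256)/(1 - 27855) - 1*12220 = -22419/(-27854) - 12220 = -22419*(-1/27854) - 12220 = 22419/27854 - 12220 = -340353461/27854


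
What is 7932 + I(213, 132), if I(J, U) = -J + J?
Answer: 7932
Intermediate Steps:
I(J, U) = 0
7932 + I(213, 132) = 7932 + 0 = 7932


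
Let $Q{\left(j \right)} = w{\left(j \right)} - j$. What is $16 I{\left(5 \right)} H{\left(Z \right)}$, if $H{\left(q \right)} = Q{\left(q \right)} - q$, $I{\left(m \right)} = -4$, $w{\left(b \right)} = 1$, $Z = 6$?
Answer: $704$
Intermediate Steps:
$Q{\left(j \right)} = 1 - j$
$H{\left(q \right)} = 1 - 2 q$ ($H{\left(q \right)} = \left(1 - q\right) - q = 1 - 2 q$)
$16 I{\left(5 \right)} H{\left(Z \right)} = 16 \left(-4\right) \left(1 - 12\right) = - 64 \left(1 - 12\right) = \left(-64\right) \left(-11\right) = 704$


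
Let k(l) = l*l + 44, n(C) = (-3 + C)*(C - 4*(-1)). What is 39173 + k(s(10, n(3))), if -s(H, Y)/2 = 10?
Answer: 39617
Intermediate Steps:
n(C) = (-3 + C)*(4 + C) (n(C) = (-3 + C)*(C + 4) = (-3 + C)*(4 + C))
s(H, Y) = -20 (s(H, Y) = -2*10 = -20)
k(l) = 44 + l² (k(l) = l² + 44 = 44 + l²)
39173 + k(s(10, n(3))) = 39173 + (44 + (-20)²) = 39173 + (44 + 400) = 39173 + 444 = 39617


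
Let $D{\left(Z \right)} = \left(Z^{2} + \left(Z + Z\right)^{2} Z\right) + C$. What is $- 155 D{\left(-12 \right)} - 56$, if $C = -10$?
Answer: $1050534$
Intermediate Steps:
$D{\left(Z \right)} = -10 + Z^{2} + 4 Z^{3}$ ($D{\left(Z \right)} = \left(Z^{2} + \left(Z + Z\right)^{2} Z\right) - 10 = \left(Z^{2} + \left(2 Z\right)^{2} Z\right) - 10 = \left(Z^{2} + 4 Z^{2} Z\right) - 10 = \left(Z^{2} + 4 Z^{3}\right) - 10 = -10 + Z^{2} + 4 Z^{3}$)
$- 155 D{\left(-12 \right)} - 56 = - 155 \left(-10 + \left(-12\right)^{2} + 4 \left(-12\right)^{3}\right) - 56 = - 155 \left(-10 + 144 + 4 \left(-1728\right)\right) - 56 = - 155 \left(-10 + 144 - 6912\right) - 56 = \left(-155\right) \left(-6778\right) - 56 = 1050590 - 56 = 1050534$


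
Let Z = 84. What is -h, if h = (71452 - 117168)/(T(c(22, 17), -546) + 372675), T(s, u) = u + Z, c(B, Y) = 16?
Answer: 45716/372213 ≈ 0.12282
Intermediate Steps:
T(s, u) = 84 + u (T(s, u) = u + 84 = 84 + u)
h = -45716/372213 (h = (71452 - 117168)/((84 - 546) + 372675) = -45716/(-462 + 372675) = -45716/372213 ≈ -0.12282)
-h = -1*(-45716/372213) = 45716/372213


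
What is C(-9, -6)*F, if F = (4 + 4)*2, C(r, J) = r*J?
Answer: 864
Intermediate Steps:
C(r, J) = J*r
F = 16 (F = 8*2 = 16)
C(-9, -6)*F = -6*(-9)*16 = 54*16 = 864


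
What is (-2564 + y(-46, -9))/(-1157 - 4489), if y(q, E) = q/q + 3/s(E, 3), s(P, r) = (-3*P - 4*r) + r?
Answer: 15377/33876 ≈ 0.45392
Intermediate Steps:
s(P, r) = -3*P - 3*r (s(P, r) = (-4*r - 3*P) + r = -3*P - 3*r)
y(q, E) = 1 + 3/(-9 - 3*E) (y(q, E) = q/q + 3/(-3*E - 3*3) = 1 + 3/(-3*E - 9) = 1 + 3/(-9 - 3*E))
(-2564 + y(-46, -9))/(-1157 - 4489) = (-2564 + (2 - 9)/(3 - 9))/(-1157 - 4489) = (-2564 - 7/(-6))/(-5646) = (-2564 - ⅙*(-7))*(-1/5646) = (-2564 + 7/6)*(-1/5646) = -15377/6*(-1/5646) = 15377/33876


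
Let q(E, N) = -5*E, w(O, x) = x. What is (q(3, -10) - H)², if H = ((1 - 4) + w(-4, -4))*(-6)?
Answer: 3249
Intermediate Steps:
H = 42 (H = ((1 - 4) - 4)*(-6) = (-3 - 4)*(-6) = -7*(-6) = 42)
(q(3, -10) - H)² = (-5*3 - 1*42)² = (-15 - 42)² = (-57)² = 3249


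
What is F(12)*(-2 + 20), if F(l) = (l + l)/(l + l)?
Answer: 18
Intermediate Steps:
F(l) = 1 (F(l) = (2*l)/((2*l)) = (2*l)*(1/(2*l)) = 1)
F(12)*(-2 + 20) = 1*(-2 + 20) = 1*18 = 18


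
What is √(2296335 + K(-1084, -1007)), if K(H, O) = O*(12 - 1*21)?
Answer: √2305398 ≈ 1518.4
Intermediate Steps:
K(H, O) = -9*O (K(H, O) = O*(12 - 21) = O*(-9) = -9*O)
√(2296335 + K(-1084, -1007)) = √(2296335 - 9*(-1007)) = √(2296335 + 9063) = √2305398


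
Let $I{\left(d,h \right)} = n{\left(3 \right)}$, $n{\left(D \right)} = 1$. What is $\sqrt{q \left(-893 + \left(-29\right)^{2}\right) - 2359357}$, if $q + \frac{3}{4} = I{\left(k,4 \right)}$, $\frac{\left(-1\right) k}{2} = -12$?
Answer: $i \sqrt{2359370} \approx 1536.0 i$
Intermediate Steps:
$k = 24$ ($k = \left(-2\right) \left(-12\right) = 24$)
$I{\left(d,h \right)} = 1$
$q = \frac{1}{4}$ ($q = - \frac{3}{4} + 1 = \frac{1}{4} \approx 0.25$)
$\sqrt{q \left(-893 + \left(-29\right)^{2}\right) - 2359357} = \sqrt{\frac{-893 + \left(-29\right)^{2}}{4} - 2359357} = \sqrt{\frac{-893 + 841}{4} - 2359357} = \sqrt{\frac{1}{4} \left(-52\right) - 2359357} = \sqrt{-13 - 2359357} = \sqrt{-2359370} = i \sqrt{2359370}$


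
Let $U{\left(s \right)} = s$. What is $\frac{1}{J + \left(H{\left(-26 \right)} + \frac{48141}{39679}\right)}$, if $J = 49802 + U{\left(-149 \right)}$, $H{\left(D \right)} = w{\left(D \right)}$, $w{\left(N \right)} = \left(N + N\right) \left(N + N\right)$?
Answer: $\frac{39679}{2077521544} \approx 1.9099 \cdot 10^{-5}$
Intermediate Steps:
$w{\left(N \right)} = 4 N^{2}$ ($w{\left(N \right)} = 2 N 2 N = 4 N^{2}$)
$H{\left(D \right)} = 4 D^{2}$
$J = 49653$ ($J = 49802 - 149 = 49653$)
$\frac{1}{J + \left(H{\left(-26 \right)} + \frac{48141}{39679}\right)} = \frac{1}{49653 + \left(4 \left(-26\right)^{2} + \frac{48141}{39679}\right)} = \frac{1}{49653 + \left(4 \cdot 676 + 48141 \cdot \frac{1}{39679}\right)} = \frac{1}{49653 + \left(2704 + \frac{48141}{39679}\right)} = \frac{1}{49653 + \frac{107340157}{39679}} = \frac{1}{\frac{2077521544}{39679}} = \frac{39679}{2077521544}$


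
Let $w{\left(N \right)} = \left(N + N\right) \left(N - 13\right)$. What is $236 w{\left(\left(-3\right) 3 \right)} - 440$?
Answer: $93016$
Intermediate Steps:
$w{\left(N \right)} = 2 N \left(-13 + N\right)$
$236 w{\left(\left(-3\right) 3 \right)} - 440 = 236 \cdot 2 \left(\left(-3\right) 3\right) \left(-13 - 9\right) - 440 = 236 \cdot 2 \left(-9\right) \left(-13 - 9\right) - 440 = 236 \cdot 2 \left(-9\right) \left(-22\right) - 440 = 236 \cdot 396 - 440 = 93456 - 440 = 93016$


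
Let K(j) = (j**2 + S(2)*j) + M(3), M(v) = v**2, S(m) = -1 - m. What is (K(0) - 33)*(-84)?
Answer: 2016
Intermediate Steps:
K(j) = 9 + j**2 - 3*j (K(j) = (j**2 + (-1 - 1*2)*j) + 3**2 = (j**2 + (-1 - 2)*j) + 9 = (j**2 - 3*j) + 9 = 9 + j**2 - 3*j)
(K(0) - 33)*(-84) = ((9 + 0**2 - 3*0) - 33)*(-84) = ((9 + 0 + 0) - 33)*(-84) = (9 - 33)*(-84) = -24*(-84) = 2016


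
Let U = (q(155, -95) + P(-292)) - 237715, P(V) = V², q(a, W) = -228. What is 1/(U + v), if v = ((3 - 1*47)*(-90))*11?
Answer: -1/109119 ≈ -9.1643e-6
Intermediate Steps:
v = 43560 (v = ((3 - 47)*(-90))*11 = -44*(-90)*11 = 3960*11 = 43560)
U = -152679 (U = (-228 + (-292)²) - 237715 = (-228 + 85264) - 237715 = 85036 - 237715 = -152679)
1/(U + v) = 1/(-152679 + 43560) = 1/(-109119) = -1/109119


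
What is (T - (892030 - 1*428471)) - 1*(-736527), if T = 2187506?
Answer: 2460474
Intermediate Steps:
(T - (892030 - 1*428471)) - 1*(-736527) = (2187506 - (892030 - 1*428471)) - 1*(-736527) = (2187506 - (892030 - 428471)) + 736527 = (2187506 - 1*463559) + 736527 = (2187506 - 463559) + 736527 = 1723947 + 736527 = 2460474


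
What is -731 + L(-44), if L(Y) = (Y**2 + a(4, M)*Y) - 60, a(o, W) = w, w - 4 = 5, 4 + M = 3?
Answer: 749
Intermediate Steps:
M = -1 (M = -4 + 3 = -1)
w = 9 (w = 4 + 5 = 9)
a(o, W) = 9
L(Y) = -60 + Y**2 + 9*Y (L(Y) = (Y**2 + 9*Y) - 60 = -60 + Y**2 + 9*Y)
-731 + L(-44) = -731 + (-60 + (-44)**2 + 9*(-44)) = -731 + (-60 + 1936 - 396) = -731 + 1480 = 749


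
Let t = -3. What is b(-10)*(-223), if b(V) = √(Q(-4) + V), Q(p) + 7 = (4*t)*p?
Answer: -223*√31 ≈ -1241.6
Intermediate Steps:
Q(p) = -7 - 12*p (Q(p) = -7 + (4*(-3))*p = -7 - 12*p)
b(V) = √(41 + V) (b(V) = √((-7 - 12*(-4)) + V) = √((-7 + 48) + V) = √(41 + V))
b(-10)*(-223) = √(41 - 10)*(-223) = √31*(-223) = -223*√31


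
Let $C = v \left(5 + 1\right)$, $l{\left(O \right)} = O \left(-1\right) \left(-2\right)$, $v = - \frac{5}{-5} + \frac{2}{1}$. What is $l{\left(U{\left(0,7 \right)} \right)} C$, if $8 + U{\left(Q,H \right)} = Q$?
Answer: $-288$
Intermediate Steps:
$v = 3$ ($v = \left(-5\right) \left(- \frac{1}{5}\right) + 2 \cdot 1 = 1 + 2 = 3$)
$U{\left(Q,H \right)} = -8 + Q$
$l{\left(O \right)} = 2 O$ ($l{\left(O \right)} = - O \left(-2\right) = 2 O$)
$C = 18$ ($C = 3 \left(5 + 1\right) = 3 \cdot 6 = 18$)
$l{\left(U{\left(0,7 \right)} \right)} C = 2 \left(-8 + 0\right) 18 = 2 \left(-8\right) 18 = \left(-16\right) 18 = -288$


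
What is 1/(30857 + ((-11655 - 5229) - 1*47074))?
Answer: -1/33101 ≈ -3.0211e-5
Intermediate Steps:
1/(30857 + ((-11655 - 5229) - 1*47074)) = 1/(30857 + (-16884 - 47074)) = 1/(30857 - 63958) = 1/(-33101) = -1/33101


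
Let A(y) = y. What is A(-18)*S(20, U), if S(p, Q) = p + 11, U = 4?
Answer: -558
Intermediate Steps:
S(p, Q) = 11 + p
A(-18)*S(20, U) = -18*(11 + 20) = -18*31 = -558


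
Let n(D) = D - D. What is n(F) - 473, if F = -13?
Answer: -473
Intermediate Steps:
n(D) = 0
n(F) - 473 = 0 - 473 = -473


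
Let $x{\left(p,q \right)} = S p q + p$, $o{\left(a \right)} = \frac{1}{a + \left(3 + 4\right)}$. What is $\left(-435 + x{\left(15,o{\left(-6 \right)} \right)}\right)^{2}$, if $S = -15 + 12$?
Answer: $216225$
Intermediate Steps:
$S = -3$
$o{\left(a \right)} = \frac{1}{7 + a}$ ($o{\left(a \right)} = \frac{1}{a + 7} = \frac{1}{7 + a}$)
$x{\left(p,q \right)} = p - 3 p q$ ($x{\left(p,q \right)} = - 3 p q + p = p - 3 p q$)
$\left(-435 + x{\left(15,o{\left(-6 \right)} \right)}\right)^{2} = \left(-435 + 15 \left(1 - \frac{3}{7 - 6}\right)\right)^{2} = \left(-435 + 15 \left(1 - \frac{3}{1}\right)\right)^{2} = \left(-435 + 15 \left(1 - 3\right)\right)^{2} = \left(-435 + 15 \left(-2\right)\right)^{2} = \left(-435 - 30\right)^{2} = \left(-465\right)^{2} = 216225$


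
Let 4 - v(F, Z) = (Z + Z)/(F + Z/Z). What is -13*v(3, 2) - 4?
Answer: -43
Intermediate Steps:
v(F, Z) = 4 - 2*Z/(1 + F) (v(F, Z) = 4 - (Z + Z)/(F + Z/Z) = 4 - 2*Z/(F + 1) = 4 - 2*Z/(1 + F))
-13*v(3, 2) - 4 = -26*(2 - 1*2 + 2*3)/(1 + 3) - 4 = -26*(2 - 2 + 6)/4 - 4 = -26*6/4 - 4 = -13*3 - 4 = -39 - 4 = -43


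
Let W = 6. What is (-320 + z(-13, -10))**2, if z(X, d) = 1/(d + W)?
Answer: 1640961/16 ≈ 1.0256e+5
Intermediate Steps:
z(X, d) = 1/(6 + d) (z(X, d) = 1/(d + 6) = 1/(6 + d))
(-320 + z(-13, -10))**2 = (-320 + 1/(6 - 10))**2 = (-320 + 1/(-4))**2 = (-320 - 1/4)**2 = (-1281/4)**2 = 1640961/16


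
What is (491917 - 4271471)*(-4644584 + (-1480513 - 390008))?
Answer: 24624191163170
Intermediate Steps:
(491917 - 4271471)*(-4644584 + (-1480513 - 390008)) = -3779554*(-4644584 - 1870521) = -3779554*(-6515105) = 24624191163170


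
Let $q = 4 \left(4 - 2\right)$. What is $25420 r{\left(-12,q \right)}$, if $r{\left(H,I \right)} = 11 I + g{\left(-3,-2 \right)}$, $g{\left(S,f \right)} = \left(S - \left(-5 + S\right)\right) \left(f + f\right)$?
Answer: $1728560$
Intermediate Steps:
$q = 8$ ($q = 4 \cdot 2 = 8$)
$g{\left(S,f \right)} = 10 f$ ($g{\left(S,f \right)} = 5 \cdot 2 f = 10 f$)
$r{\left(H,I \right)} = -20 + 11 I$ ($r{\left(H,I \right)} = 11 I + 10 \left(-2\right) = 11 I - 20 = -20 + 11 I$)
$25420 r{\left(-12,q \right)} = 25420 \left(-20 + 11 \cdot 8\right) = 25420 \left(-20 + 88\right) = 25420 \cdot 68 = 1728560$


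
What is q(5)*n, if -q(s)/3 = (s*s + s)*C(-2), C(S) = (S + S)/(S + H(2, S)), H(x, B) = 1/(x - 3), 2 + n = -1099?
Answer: 132120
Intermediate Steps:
n = -1101 (n = -2 - 1099 = -1101)
H(x, B) = 1/(-3 + x)
C(S) = 2*S/(-1 + S) (C(S) = (S + S)/(S + 1/(-3 + 2)) = (2*S)/(S + 1/(-1)) = (2*S)/(S - 1) = (2*S)/(-1 + S) = 2*S/(-1 + S))
q(s) = -4*s - 4*s² (q(s) = -3*(s*s + s)*2*(-2)/(-1 - 2) = -3*(s² + s)*2*(-2)/(-3) = -3*(s + s²)*2*(-2)*(-⅓) = -3*(s + s²)*4/3 = -3*(4*s/3 + 4*s²/3) = -4*s - 4*s²)
q(5)*n = -4*5*(1 + 5)*(-1101) = -4*5*6*(-1101) = -120*(-1101) = 132120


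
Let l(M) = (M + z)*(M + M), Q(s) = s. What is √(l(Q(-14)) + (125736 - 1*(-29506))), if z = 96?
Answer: 3*√16994 ≈ 391.08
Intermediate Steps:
l(M) = 2*M*(96 + M) (l(M) = (M + 96)*(M + M) = (96 + M)*(2*M) = 2*M*(96 + M))
√(l(Q(-14)) + (125736 - 1*(-29506))) = √(2*(-14)*(96 - 14) + (125736 - 1*(-29506))) = √(2*(-14)*82 + (125736 + 29506)) = √(-2296 + 155242) = √152946 = 3*√16994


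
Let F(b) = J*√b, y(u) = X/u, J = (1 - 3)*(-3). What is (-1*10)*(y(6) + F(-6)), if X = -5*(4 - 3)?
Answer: 25/3 - 60*I*√6 ≈ 8.3333 - 146.97*I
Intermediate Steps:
J = 6 (J = -2*(-3) = 6)
X = -5 (X = -5*1 = -5)
y(u) = -5/u
F(b) = 6*√b
(-1*10)*(y(6) + F(-6)) = (-1*10)*(-5/6 + 6*√(-6)) = -10*(-5*⅙ + 6*(I*√6)) = -10*(-⅚ + 6*I*√6) = 25/3 - 60*I*√6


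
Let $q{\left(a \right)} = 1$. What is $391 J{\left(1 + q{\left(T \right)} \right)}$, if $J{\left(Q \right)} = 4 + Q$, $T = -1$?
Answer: $2346$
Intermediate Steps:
$391 J{\left(1 + q{\left(T \right)} \right)} = 391 \left(4 + \left(1 + 1\right)\right) = 391 \left(4 + 2\right) = 391 \cdot 6 = 2346$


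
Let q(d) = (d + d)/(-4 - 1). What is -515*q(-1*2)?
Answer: -412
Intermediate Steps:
q(d) = -2*d/5 (q(d) = (2*d)/(-5) = (2*d)*(-⅕) = -2*d/5)
-515*q(-1*2) = -(-206)*(-1*2) = -(-206)*(-2) = -515*⅘ = -412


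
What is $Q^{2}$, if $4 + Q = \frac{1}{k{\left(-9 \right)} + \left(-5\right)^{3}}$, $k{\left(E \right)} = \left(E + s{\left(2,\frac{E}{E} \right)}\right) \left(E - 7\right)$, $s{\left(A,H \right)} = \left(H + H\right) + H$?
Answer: $\frac{13689}{841} \approx 16.277$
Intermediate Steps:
$s{\left(A,H \right)} = 3 H$ ($s{\left(A,H \right)} = 2 H + H = 3 H$)
$k{\left(E \right)} = \left(-7 + E\right) \left(3 + E\right)$ ($k{\left(E \right)} = \left(E + 3 \frac{E}{E}\right) \left(E - 7\right) = \left(E + 3 \cdot 1\right) \left(-7 + E\right) = \left(E + 3\right) \left(-7 + E\right) = \left(3 + E\right) \left(-7 + E\right) = \left(-7 + E\right) \left(3 + E\right)$)
$Q = - \frac{117}{29}$ ($Q = -4 + \frac{1}{\left(-21 + \left(-9\right)^{2} - -36\right) + \left(-5\right)^{3}} = -4 + \frac{1}{\left(-21 + 81 + 36\right) - 125} = -4 + \frac{1}{96 - 125} = -4 + \frac{1}{-29} = -4 - \frac{1}{29} = - \frac{117}{29} \approx -4.0345$)
$Q^{2} = \left(- \frac{117}{29}\right)^{2} = \frac{13689}{841}$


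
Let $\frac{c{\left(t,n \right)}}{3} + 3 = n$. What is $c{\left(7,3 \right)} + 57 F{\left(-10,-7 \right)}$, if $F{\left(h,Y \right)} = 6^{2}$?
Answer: $2052$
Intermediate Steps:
$F{\left(h,Y \right)} = 36$
$c{\left(t,n \right)} = -9 + 3 n$
$c{\left(7,3 \right)} + 57 F{\left(-10,-7 \right)} = \left(-9 + 3 \cdot 3\right) + 57 \cdot 36 = \left(-9 + 9\right) + 2052 = 0 + 2052 = 2052$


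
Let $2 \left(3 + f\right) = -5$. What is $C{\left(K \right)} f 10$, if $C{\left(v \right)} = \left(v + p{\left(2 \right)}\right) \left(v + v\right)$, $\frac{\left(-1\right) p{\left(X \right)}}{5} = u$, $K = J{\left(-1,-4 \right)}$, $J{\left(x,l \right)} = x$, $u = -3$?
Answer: $1540$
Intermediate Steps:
$K = -1$
$p{\left(X \right)} = 15$ ($p{\left(X \right)} = \left(-5\right) \left(-3\right) = 15$)
$C{\left(v \right)} = 2 v \left(15 + v\right)$ ($C{\left(v \right)} = \left(v + 15\right) \left(v + v\right) = \left(15 + v\right) 2 v = 2 v \left(15 + v\right)$)
$f = - \frac{11}{2}$ ($f = -3 + \frac{1}{2} \left(-5\right) = -3 - \frac{5}{2} = - \frac{11}{2} \approx -5.5$)
$C{\left(K \right)} f 10 = 2 \left(-1\right) \left(15 - 1\right) \left(- \frac{11}{2}\right) 10 = 2 \left(-1\right) 14 \left(- \frac{11}{2}\right) 10 = \left(-28\right) \left(- \frac{11}{2}\right) 10 = 154 \cdot 10 = 1540$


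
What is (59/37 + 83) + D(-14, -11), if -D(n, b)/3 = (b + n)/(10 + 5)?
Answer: 3315/37 ≈ 89.595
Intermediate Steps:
D(n, b) = -b/5 - n/5 (D(n, b) = -3*(b + n)/(10 + 5) = -3*(b + n)/15 = -3*(b/15 + n/15) = -b/5 - n/5)
(59/37 + 83) + D(-14, -11) = (59/37 + 83) + (-⅕*(-11) - ⅕*(-14)) = (59*(1/37) + 83) + (11/5 + 14/5) = (59/37 + 83) + 5 = 3130/37 + 5 = 3315/37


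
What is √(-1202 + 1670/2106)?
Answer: I*√16443323/117 ≈ 34.658*I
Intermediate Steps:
√(-1202 + 1670/2106) = √(-1202 + 1670*(1/2106)) = √(-1202 + 835/1053) = √(-1264871/1053) = I*√16443323/117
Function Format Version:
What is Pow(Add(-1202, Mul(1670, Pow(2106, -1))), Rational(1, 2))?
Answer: Mul(Rational(1, 117), I, Pow(16443323, Rational(1, 2))) ≈ Mul(34.658, I)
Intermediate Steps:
Pow(Add(-1202, Mul(1670, Pow(2106, -1))), Rational(1, 2)) = Pow(Add(-1202, Mul(1670, Rational(1, 2106))), Rational(1, 2)) = Pow(Add(-1202, Rational(835, 1053)), Rational(1, 2)) = Pow(Rational(-1264871, 1053), Rational(1, 2)) = Mul(Rational(1, 117), I, Pow(16443323, Rational(1, 2)))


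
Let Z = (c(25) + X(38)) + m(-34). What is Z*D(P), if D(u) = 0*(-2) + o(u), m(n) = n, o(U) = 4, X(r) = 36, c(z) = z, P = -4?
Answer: 108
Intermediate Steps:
D(u) = 4 (D(u) = 0*(-2) + 4 = 0 + 4 = 4)
Z = 27 (Z = (25 + 36) - 34 = 61 - 34 = 27)
Z*D(P) = 27*4 = 108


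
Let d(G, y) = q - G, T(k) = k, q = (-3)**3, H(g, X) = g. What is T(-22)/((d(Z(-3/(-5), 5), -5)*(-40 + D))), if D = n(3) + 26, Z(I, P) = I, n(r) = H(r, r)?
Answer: -5/69 ≈ -0.072464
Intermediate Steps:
q = -27
n(r) = r
D = 29 (D = 3 + 26 = 29)
d(G, y) = -27 - G
T(-22)/((d(Z(-3/(-5), 5), -5)*(-40 + D))) = -22*1/((-40 + 29)*(-27 - (-3)/(-5))) = -22*(-1/(11*(-27 - (-3)*(-1)/5))) = -22*(-1/(11*(-27 - 1*3/5))) = -22*(-1/(11*(-27 - 3/5))) = -22/((-138/5*(-11))) = -22/1518/5 = -22*5/1518 = -5/69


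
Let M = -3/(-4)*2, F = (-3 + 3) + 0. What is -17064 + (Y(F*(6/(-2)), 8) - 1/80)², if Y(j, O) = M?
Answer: -109195439/6400 ≈ -17062.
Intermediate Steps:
F = 0 (F = 0 + 0 = 0)
M = 3/2 (M = -3*(-¼)*2 = (¾)*2 = 3/2 ≈ 1.5000)
Y(j, O) = 3/2
-17064 + (Y(F*(6/(-2)), 8) - 1/80)² = -17064 + (3/2 - 1/80)² = -17064 + (119/80)² = -17064 + 14161/6400 = -109195439/6400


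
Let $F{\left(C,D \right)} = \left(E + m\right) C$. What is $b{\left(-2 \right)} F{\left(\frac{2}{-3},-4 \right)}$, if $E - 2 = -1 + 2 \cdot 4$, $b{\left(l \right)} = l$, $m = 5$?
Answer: $\frac{56}{3} \approx 18.667$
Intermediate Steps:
$E = 9$ ($E = 2 + \left(-1 + 2 \cdot 4\right) = 2 + \left(-1 + 8\right) = 2 + 7 = 9$)
$F{\left(C,D \right)} = 14 C$ ($F{\left(C,D \right)} = \left(9 + 5\right) C = 14 C$)
$b{\left(-2 \right)} F{\left(\frac{2}{-3},-4 \right)} = - 2 \cdot 14 \frac{2}{-3} = - 2 \cdot 14 \cdot 2 \left(- \frac{1}{3}\right) = - 2 \cdot 14 \left(- \frac{2}{3}\right) = \left(-2\right) \left(- \frac{28}{3}\right) = \frac{56}{3}$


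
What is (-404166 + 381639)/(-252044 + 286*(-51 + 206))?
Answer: 7509/69238 ≈ 0.10845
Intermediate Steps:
(-404166 + 381639)/(-252044 + 286*(-51 + 206)) = -22527/(-252044 + 286*155) = -22527/(-252044 + 44330) = -22527/(-207714) = -22527*(-1/207714) = 7509/69238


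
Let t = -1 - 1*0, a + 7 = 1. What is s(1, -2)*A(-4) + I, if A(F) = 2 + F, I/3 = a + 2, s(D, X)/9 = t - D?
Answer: 24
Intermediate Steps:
a = -6 (a = -7 + 1 = -6)
t = -1 (t = -1 + 0 = -1)
s(D, X) = -9 - 9*D (s(D, X) = 9*(-1 - D) = -9 - 9*D)
I = -12 (I = 3*(-6 + 2) = 3*(-4) = -12)
s(1, -2)*A(-4) + I = (-9 - 9*1)*(2 - 4) - 12 = (-9 - 9)*(-2) - 12 = -18*(-2) - 12 = 36 - 12 = 24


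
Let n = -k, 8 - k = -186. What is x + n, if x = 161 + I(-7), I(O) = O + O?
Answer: -47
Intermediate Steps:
I(O) = 2*O
k = 194 (k = 8 - 1*(-186) = 8 + 186 = 194)
n = -194 (n = -1*194 = -194)
x = 147 (x = 161 + 2*(-7) = 161 - 14 = 147)
x + n = 147 - 194 = -47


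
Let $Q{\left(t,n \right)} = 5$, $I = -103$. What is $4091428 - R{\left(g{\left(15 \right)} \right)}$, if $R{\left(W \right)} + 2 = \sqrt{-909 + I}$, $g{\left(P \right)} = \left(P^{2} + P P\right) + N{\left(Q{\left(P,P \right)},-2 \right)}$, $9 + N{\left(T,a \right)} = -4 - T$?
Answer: $4091430 - 2 i \sqrt{253} \approx 4.0914 \cdot 10^{6} - 31.812 i$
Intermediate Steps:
$N{\left(T,a \right)} = -13 - T$ ($N{\left(T,a \right)} = -9 - \left(4 + T\right) = -13 - T$)
$g{\left(P \right)} = -18 + 2 P^{2}$ ($g{\left(P \right)} = \left(P^{2} + P P\right) - 18 = \left(P^{2} + P^{2}\right) - 18 = 2 P^{2} - 18 = -18 + 2 P^{2}$)
$R{\left(W \right)} = -2 + 2 i \sqrt{253}$ ($R{\left(W \right)} = -2 + \sqrt{-909 - 103} = -2 + \sqrt{-1012} = -2 + 2 i \sqrt{253}$)
$4091428 - R{\left(g{\left(15 \right)} \right)} = 4091428 - \left(-2 + 2 i \sqrt{253}\right) = 4091428 + \left(2 - 2 i \sqrt{253}\right) = 4091430 - 2 i \sqrt{253}$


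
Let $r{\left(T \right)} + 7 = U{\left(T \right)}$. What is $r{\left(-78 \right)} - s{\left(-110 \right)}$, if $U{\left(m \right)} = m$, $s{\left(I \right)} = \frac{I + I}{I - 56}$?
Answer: $- \frac{7165}{83} \approx -86.325$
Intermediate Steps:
$s{\left(I \right)} = \frac{2 I}{-56 + I}$
$r{\left(T \right)} = -7 + T$
$r{\left(-78 \right)} - s{\left(-110 \right)} = \left(-7 - 78\right) - 2 \left(-110\right) \frac{1}{-56 - 110} = -85 - 2 \left(-110\right) \frac{1}{-166} = -85 - 2 \left(-110\right) \left(- \frac{1}{166}\right) = -85 - \frac{110}{83} = - \frac{7165}{83}$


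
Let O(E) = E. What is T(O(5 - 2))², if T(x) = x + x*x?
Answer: 144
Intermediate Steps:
T(x) = x + x²
T(O(5 - 2))² = ((5 - 2)*(1 + (5 - 2)))² = (3*(1 + 3))² = (3*4)² = 12² = 144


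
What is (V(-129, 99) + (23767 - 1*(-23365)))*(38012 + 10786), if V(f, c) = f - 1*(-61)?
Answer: 2296629072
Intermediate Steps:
V(f, c) = 61 + f (V(f, c) = f + 61 = 61 + f)
(V(-129, 99) + (23767 - 1*(-23365)))*(38012 + 10786) = ((61 - 129) + (23767 - 1*(-23365)))*(38012 + 10786) = (-68 + (23767 + 23365))*48798 = (-68 + 47132)*48798 = 47064*48798 = 2296629072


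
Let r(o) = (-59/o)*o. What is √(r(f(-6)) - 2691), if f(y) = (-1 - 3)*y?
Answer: 5*I*√110 ≈ 52.44*I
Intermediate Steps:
f(y) = -4*y
r(o) = -59
√(r(f(-6)) - 2691) = √(-59 - 2691) = √(-2750) = 5*I*√110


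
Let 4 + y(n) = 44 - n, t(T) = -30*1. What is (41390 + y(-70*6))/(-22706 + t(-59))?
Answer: -20925/11368 ≈ -1.8407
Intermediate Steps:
t(T) = -30
y(n) = 40 - n (y(n) = -4 + (44 - n) = 40 - n)
(41390 + y(-70*6))/(-22706 + t(-59)) = (41390 + (40 - (-70)*6))/(-22706 - 30) = (41390 + (40 - 1*(-420)))/(-22736) = (41390 + (40 + 420))*(-1/22736) = (41390 + 460)*(-1/22736) = 41850*(-1/22736) = -20925/11368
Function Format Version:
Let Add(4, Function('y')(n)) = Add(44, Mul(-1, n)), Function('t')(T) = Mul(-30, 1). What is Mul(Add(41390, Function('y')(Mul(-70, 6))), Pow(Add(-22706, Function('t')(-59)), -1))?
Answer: Rational(-20925, 11368) ≈ -1.8407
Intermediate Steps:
Function('t')(T) = -30
Function('y')(n) = Add(40, Mul(-1, n)) (Function('y')(n) = Add(-4, Add(44, Mul(-1, n))) = Add(40, Mul(-1, n)))
Mul(Add(41390, Function('y')(Mul(-70, 6))), Pow(Add(-22706, Function('t')(-59)), -1)) = Mul(Add(41390, Add(40, Mul(-1, Mul(-70, 6)))), Pow(Add(-22706, -30), -1)) = Mul(Add(41390, Add(40, Mul(-1, -420))), Pow(-22736, -1)) = Mul(Add(41390, Add(40, 420)), Rational(-1, 22736)) = Mul(Add(41390, 460), Rational(-1, 22736)) = Mul(41850, Rational(-1, 22736)) = Rational(-20925, 11368)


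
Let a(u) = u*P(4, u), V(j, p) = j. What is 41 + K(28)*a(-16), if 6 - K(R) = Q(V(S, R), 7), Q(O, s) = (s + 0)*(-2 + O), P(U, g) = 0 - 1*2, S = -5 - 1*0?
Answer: 1801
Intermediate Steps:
S = -5 (S = -5 + 0 = -5)
P(U, g) = -2 (P(U, g) = 0 - 2 = -2)
Q(O, s) = s*(-2 + O)
K(R) = 55 (K(R) = 6 - 7*(-2 - 5) = 6 - 7*(-7) = 6 - 1*(-49) = 6 + 49 = 55)
a(u) = -2*u (a(u) = u*(-2) = -2*u)
41 + K(28)*a(-16) = 41 + 55*(-2*(-16)) = 41 + 55*32 = 41 + 1760 = 1801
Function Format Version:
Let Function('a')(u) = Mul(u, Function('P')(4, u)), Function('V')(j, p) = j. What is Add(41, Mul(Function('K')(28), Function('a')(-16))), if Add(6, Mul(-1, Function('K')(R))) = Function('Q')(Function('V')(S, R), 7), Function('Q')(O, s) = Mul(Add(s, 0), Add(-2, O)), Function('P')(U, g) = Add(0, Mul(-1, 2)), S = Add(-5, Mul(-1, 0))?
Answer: 1801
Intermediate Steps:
S = -5 (S = Add(-5, 0) = -5)
Function('P')(U, g) = -2 (Function('P')(U, g) = Add(0, -2) = -2)
Function('Q')(O, s) = Mul(s, Add(-2, O))
Function('K')(R) = 55 (Function('K')(R) = Add(6, Mul(-1, Mul(7, Add(-2, -5)))) = Add(6, Mul(-1, Mul(7, -7))) = Add(6, Mul(-1, -49)) = Add(6, 49) = 55)
Function('a')(u) = Mul(-2, u) (Function('a')(u) = Mul(u, -2) = Mul(-2, u))
Add(41, Mul(Function('K')(28), Function('a')(-16))) = Add(41, Mul(55, Mul(-2, -16))) = Add(41, Mul(55, 32)) = Add(41, 1760) = 1801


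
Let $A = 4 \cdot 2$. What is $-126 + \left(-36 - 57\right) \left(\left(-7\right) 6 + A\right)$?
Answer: $3036$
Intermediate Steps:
$A = 8$
$-126 + \left(-36 - 57\right) \left(\left(-7\right) 6 + A\right) = -126 + \left(-36 - 57\right) \left(\left(-7\right) 6 + 8\right) = -126 - 93 \left(-42 + 8\right) = -126 - -3162 = -126 + 3162 = 3036$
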